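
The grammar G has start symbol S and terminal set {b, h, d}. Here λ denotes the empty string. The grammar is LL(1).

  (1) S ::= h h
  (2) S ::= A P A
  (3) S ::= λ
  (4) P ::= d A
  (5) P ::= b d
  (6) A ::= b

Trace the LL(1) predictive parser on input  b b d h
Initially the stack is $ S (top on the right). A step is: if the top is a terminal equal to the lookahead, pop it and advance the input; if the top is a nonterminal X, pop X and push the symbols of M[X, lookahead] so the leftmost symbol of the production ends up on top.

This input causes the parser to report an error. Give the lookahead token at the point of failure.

h

     Stack    Input      Action
  1  $ S      b b d h $  expand S ::= A P A
  2  $ A P A  b b d h $  expand A ::= b
  3  $ A P b  b b d h $  match b
  4  $ A P    b d h $    expand P ::= b d
  5  $ A d b  b d h $    match b
  6  $ A d    d h $      match d
  7  $ A      h $        error: M[A, h] is empty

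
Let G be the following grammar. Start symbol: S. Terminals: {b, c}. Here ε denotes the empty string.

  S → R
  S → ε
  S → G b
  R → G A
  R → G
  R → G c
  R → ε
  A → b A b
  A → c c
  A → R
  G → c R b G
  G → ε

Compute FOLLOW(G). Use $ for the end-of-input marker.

{$, b, c}

FIRST(G) = {ε, c}
FIRST(S) = {ε, b, c}  (via R, G b)
FIRST(R) = {ε, b, c}  (via G A, G, G c)
FIRST(A) = {ε, b, c}  (via R)
FOLLOW(S) includes $ since S is the start symbol.
FOLLOW(S): S appears on no right-hand side. Thus FOLLOW(S) = {$}.
FOLLOW(R): in S→R, the suffix after R is empty, so FOLLOW(R) ⊇ FOLLOW(S) = {$}; in A→R, the suffix after R is empty, so FOLLOW(R) ⊇ FOLLOW(A) = {$, b}; in G→c R b G, R is followed by b G with FIRST {b}. Thus FOLLOW(R) = {$, b}.
FOLLOW(A): in R→G A, the suffix after A is empty, so FOLLOW(A) ⊇ FOLLOW(R) = {$, b}; in A→b A b, A is followed by b with FIRST {b}. Thus FOLLOW(A) = {$, b}.
FOLLOW(G): in S→G b, G is followed by b with FIRST {b}; in R→G A, G is followed by A with FIRST {ε, b, c}; in R→G A, the suffix after G is nullable, so FOLLOW(G) ⊇ FOLLOW(R) = {$, b}; in R→G, the suffix after G is empty, so FOLLOW(G) ⊇ FOLLOW(R) = {$, b}; in R→G c, G is followed by c with FIRST {c}; in G→c R b G, the suffix after G is empty (adds nothing new). Thus FOLLOW(G) = {$, b, c}.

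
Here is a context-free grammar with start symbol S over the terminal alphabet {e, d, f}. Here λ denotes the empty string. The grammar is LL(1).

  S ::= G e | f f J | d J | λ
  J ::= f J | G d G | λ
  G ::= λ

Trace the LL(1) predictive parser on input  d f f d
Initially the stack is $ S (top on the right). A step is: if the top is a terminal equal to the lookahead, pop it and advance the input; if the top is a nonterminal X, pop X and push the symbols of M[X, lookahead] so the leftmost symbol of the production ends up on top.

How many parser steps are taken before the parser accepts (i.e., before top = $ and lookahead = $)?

10

      Stack    Input      Action
   1  $ S      d f f d $  expand S ::= d J
   2  $ J d    d f f d $  match d
   3  $ J      f f d $    expand J ::= f J
   4  $ J f    f f d $    match f
   5  $ J      f d $      expand J ::= f J
   6  $ J f    f d $      match f
   7  $ J      d $        expand J ::= G d G
   8  $ G d G  d $        expand G ::= λ
   9  $ G d    d $        match d
  10  $ G      $          expand G ::= λ
Accept reached after 10 steps.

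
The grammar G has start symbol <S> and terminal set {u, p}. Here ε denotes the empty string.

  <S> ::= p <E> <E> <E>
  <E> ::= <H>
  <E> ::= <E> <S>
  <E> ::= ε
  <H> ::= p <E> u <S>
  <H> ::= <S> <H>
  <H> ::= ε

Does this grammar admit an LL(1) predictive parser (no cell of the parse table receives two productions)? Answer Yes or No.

FIRST(<S>) = {p}
FIRST(<E>) = {ε, p}
FIRST(<H>) = {ε, p}
FOLLOW(<S>) = {$, p, u}
FOLLOW(<E>) = {$, p, u}
FOLLOW(<H>) = {$, p, u}
Cell M[<E>, $] receives both <E> ::= <H> and <E> ::= ε — the grammar is not LL(1).

No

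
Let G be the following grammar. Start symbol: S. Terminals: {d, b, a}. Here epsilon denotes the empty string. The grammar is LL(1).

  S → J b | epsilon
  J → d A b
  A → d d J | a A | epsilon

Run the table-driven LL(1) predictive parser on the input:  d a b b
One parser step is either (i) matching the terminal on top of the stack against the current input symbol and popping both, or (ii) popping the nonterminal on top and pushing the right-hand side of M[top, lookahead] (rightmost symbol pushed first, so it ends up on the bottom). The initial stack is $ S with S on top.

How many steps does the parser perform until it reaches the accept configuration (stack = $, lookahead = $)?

8

     Stack      Input      Action
  1  $ S        d a b b $  expand S → J b
  2  $ b J      d a b b $  expand J → d A b
  3  $ b b A d  d a b b $  match d
  4  $ b b A    a b b $    expand A → a A
  5  $ b b A a  a b b $    match a
  6  $ b b A    b b $      expand A → epsilon
  7  $ b b      b b $      match b
  8  $ b        b $        match b
Accept reached after 8 steps.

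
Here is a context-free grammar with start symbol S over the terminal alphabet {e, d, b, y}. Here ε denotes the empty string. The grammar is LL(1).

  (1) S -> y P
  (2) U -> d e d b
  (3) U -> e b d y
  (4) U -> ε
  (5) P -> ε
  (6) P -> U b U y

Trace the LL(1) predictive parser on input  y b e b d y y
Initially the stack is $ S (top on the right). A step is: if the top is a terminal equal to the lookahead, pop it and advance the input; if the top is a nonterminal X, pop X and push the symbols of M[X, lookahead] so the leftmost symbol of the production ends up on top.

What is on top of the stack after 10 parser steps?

y

      Stack        Input            Action
   1  $ S          y b e b d y y $  expand S -> y P
   2  $ P y        y b e b d y y $  match y
   3  $ P          b e b d y y $    expand P -> U b U y
   4  $ y U b U    b e b d y y $    expand U -> ε
   5  $ y U b      b e b d y y $    match b
   6  $ y U        e b d y y $      expand U -> e b d y
   7  $ y y d b e  e b d y y $      match e
   8  $ y y d b    b d y y $        match b
   9  $ y y d      d y y $          match d
  10  $ y y        y y $            match y
Stack after step 10: $ y (top = y).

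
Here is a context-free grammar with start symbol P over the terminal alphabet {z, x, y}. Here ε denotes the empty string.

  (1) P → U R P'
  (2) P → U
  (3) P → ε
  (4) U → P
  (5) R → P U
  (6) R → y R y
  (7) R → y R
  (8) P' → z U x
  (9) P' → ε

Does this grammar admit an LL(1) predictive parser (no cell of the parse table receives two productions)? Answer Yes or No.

FIRST(P) = {ε, y, z}
FIRST(U) = {ε, y, z}
FIRST(R) = {ε, y, z}
FIRST(P') = {ε, z}
FOLLOW(P) = {$, x, y, z}
FOLLOW(U) = {$, x, y, z}
FOLLOW(R) = {$, x, y, z}
FOLLOW(P') = {$, x, y, z}
Cell M[P, $] receives both P → U R P' and P → U and P → ε — the grammar is not LL(1).

No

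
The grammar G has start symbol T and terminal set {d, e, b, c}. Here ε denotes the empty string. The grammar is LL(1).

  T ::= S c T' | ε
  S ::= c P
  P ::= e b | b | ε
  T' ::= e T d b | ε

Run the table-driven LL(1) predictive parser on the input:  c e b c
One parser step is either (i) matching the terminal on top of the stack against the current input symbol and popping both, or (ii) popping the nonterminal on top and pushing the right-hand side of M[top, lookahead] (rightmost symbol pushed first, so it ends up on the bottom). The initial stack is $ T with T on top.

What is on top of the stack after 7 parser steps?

T'

step 1: stack=$ T  input=c e b c $  — expand T ::= S c T'
step 2: stack=$ T' c S  input=c e b c $  — expand S ::= c P
step 3: stack=$ T' c P c  input=c e b c $  — match c
step 4: stack=$ T' c P  input=e b c $  — expand P ::= e b
step 5: stack=$ T' c b e  input=e b c $  — match e
step 6: stack=$ T' c b  input=b c $  — match b
step 7: stack=$ T' c  input=c $  — match c
Stack after step 7: $ T' (top = T').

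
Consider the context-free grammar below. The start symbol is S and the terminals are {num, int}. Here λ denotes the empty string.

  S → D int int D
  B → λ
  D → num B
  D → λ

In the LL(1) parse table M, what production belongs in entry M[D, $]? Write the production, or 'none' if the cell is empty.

D → λ

FIRST(B): from B→λ we get {λ}. So FIRST(B) = {λ}.
FIRST(D): from D→num B we get {num}; from D→λ we get {λ}. So FIRST(D) = {λ, num}.
FIRST(S): from S→D int int D we get {int, num}. So FIRST(S) = {int, num}.
FOLLOW(S) includes $ since S is the start symbol.
FOLLOW(S): S appears on no right-hand side. Thus FOLLOW(S) = {$}.
FOLLOW(D): in S→D int int D (occurrence 1), D is followed by int int D with FIRST {int}; in S→D int int D (occurrence 2), the suffix after D is empty, so FOLLOW(D) ⊇ FOLLOW(S) = {$}. Thus FOLLOW(D) = {$, int}.
For D → num B: FIRST(num B) = {num}, so it goes in M[D, t] for t ∈ {num}.
For D → λ: FIRST(λ) = {λ}, so it goes in M[D, t] for t ∈ {}; since λ ∈ FIRST, also for every t ∈ FOLLOW(D) = {$, int}.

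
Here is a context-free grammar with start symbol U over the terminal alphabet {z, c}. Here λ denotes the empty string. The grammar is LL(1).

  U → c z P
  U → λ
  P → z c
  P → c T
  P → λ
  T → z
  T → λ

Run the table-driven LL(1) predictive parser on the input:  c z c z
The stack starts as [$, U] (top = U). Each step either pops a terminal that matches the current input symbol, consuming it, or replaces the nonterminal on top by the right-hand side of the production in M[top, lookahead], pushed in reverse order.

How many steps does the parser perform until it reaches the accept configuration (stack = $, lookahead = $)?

step 1: stack=$ U  input=c z c z $  — expand U → c z P
step 2: stack=$ P z c  input=c z c z $  — match c
step 3: stack=$ P z  input=z c z $  — match z
step 4: stack=$ P  input=c z $  — expand P → c T
step 5: stack=$ T c  input=c z $  — match c
step 6: stack=$ T  input=z $  — expand T → z
step 7: stack=$ z  input=z $  — match z
Accept reached after 7 steps.

7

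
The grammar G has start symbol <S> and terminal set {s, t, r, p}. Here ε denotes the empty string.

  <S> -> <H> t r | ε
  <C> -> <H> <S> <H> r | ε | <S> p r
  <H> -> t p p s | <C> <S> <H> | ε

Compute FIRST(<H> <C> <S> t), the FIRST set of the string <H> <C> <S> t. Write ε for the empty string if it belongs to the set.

FIRST(<S>): from <S>-><H> t r we get {p, r, t}; from <S>->ε we get {ε}. So FIRST(<S>) = {ε, p, r, t}.
FIRST(<C>): from <C>-><H> <S> <H> r we get {p, r, t}; from <C>->ε we get {ε}; from <C>-><S> p r we get {p, r, t}. So FIRST(<C>) = {ε, p, r, t}.
FIRST(<H>): from <H>->t p p s we get {t}; from <H>-><C> <S> <H> we get {ε, p, r, t}; from <H>->ε we get {ε}. So FIRST(<H>) = {ε, p, r, t}.
FIRST(<H> <C> <S> t): take FIRST of each symbol in turn, carrying on past any symbol whose FIRST contains ε; result {p, r, t}.

{p, r, t}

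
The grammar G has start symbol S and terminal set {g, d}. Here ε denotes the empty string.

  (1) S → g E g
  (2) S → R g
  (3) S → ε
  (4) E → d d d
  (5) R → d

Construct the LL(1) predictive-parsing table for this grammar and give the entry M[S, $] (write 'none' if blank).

S → ε

FIRST(E) = {d}
FIRST(R) = {d}
FIRST(S) = {ε, d, g}  (via R g)
FOLLOW(S) includes $ since S is the start symbol.
FOLLOW(S): S appears on no right-hand side. Thus FOLLOW(S) = {$}.
For S → g E g: FIRST(g E g) = {g}, so it goes in M[S, t] for t ∈ {g}.
For S → R g: FIRST(R g) = {d}, so it goes in M[S, t] for t ∈ {d}.
For S → ε: FIRST(ε) = {ε}, so it goes in M[S, t] for t ∈ {}; since ε ∈ FIRST, also for every t ∈ FOLLOW(S) = {$}.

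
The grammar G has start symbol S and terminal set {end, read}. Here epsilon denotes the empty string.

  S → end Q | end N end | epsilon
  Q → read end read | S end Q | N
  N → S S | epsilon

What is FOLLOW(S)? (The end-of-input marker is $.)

FIRST(S) = {epsilon, end}
FIRST(N) = {epsilon, end}  (via S S)
FIRST(Q) = {epsilon, end, read}  (via S end Q, N)
FOLLOW(S) includes $ since S is the start symbol.
FOLLOW(S): in Q→S end Q, S is followed by end Q with FIRST {end}; in N→S S (occurrence 1), S is followed by S with FIRST {epsilon, end}; in N→S S (occurrence 1), the suffix after S is nullable, so FOLLOW(S) ⊇ FOLLOW(N) = {$, end}; in N→S S (occurrence 2), the suffix after S is empty, so FOLLOW(S) ⊇ FOLLOW(N) = {$, end}. Thus FOLLOW(S) = {$, end}.
FOLLOW(Q): in S→end Q, the suffix after Q is empty, so FOLLOW(Q) ⊇ FOLLOW(S) = {$, end}; in Q→S end Q, the suffix after Q is empty (adds nothing new). Thus FOLLOW(Q) = {$, end}.
FOLLOW(N): in S→end N end, N is followed by end with FIRST {end}; in Q→N, the suffix after N is empty, so FOLLOW(N) ⊇ FOLLOW(Q) = {$, end}. Thus FOLLOW(N) = {$, end}.

{$, end}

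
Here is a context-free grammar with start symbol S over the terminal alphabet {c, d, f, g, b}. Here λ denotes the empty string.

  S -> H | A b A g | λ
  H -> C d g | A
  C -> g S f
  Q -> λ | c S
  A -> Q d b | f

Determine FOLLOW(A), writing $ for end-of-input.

FIRST(C) = {g}
FIRST(Q) = {λ, c}
FIRST(A) = {c, d, f}  (via Q d b)
FIRST(H) = {c, d, f, g}  (via C d g, A)
FIRST(S) = {λ, c, d, f, g}  (via H, A b A g)
FOLLOW(S) includes $ since S is the start symbol.
FOLLOW(C): in H->C d g, C is followed by d g with FIRST {d}. Thus FOLLOW(C) = {d}.
FOLLOW(Q): in A->Q d b, Q is followed by d b with FIRST {d}. Thus FOLLOW(Q) = {d}.
FOLLOW(S): in C->g S f, S is followed by f with FIRST {f}; in Q->c S, the suffix after S is empty, so FOLLOW(S) ⊇ FOLLOW(Q) = {d}. Thus FOLLOW(S) = {$, d, f}.
FOLLOW(H): in S->H, the suffix after H is empty, so FOLLOW(H) ⊇ FOLLOW(S) = {$, d, f}. Thus FOLLOW(H) = {$, d, f}.
FOLLOW(A): in S->A b A g (occurrence 1), A is followed by b A g with FIRST {b}; in S->A b A g (occurrence 2), A is followed by g with FIRST {g}; in H->A, the suffix after A is empty, so FOLLOW(A) ⊇ FOLLOW(H) = {$, d, f}. Thus FOLLOW(A) = {$, b, d, f, g}.

{$, b, d, f, g}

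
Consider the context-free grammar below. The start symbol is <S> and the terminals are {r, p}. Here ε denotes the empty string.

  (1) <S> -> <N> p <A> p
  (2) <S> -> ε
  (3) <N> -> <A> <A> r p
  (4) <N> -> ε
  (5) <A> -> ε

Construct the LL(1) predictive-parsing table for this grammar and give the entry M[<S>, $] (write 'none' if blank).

FIRST(<A>): from <A>->ε we get {ε}. So FIRST(<A>) = {ε}.
FIRST(<N>): from <N>-><A> <A> r p we get {r}; from <N>->ε we get {ε}. So FIRST(<N>) = {ε, r}.
FIRST(<S>): from <S>-><N> p <A> p we get {p, r}; from <S>->ε we get {ε}. So FIRST(<S>) = {ε, p, r}.
FOLLOW(<S>) includes $ since <S> is the start symbol.
FOLLOW(<S>): <S> appears on no right-hand side. Thus FOLLOW(<S>) = {$}.
For <S> -> <N> p <A> p: FIRST(<N> p <A> p) = {p, r}, so it goes in M[<S>, t] for t ∈ {p, r}.
For <S> -> ε: FIRST(ε) = {ε}, so it goes in M[<S>, t] for t ∈ {}; since ε ∈ FIRST, also for every t ∈ FOLLOW(<S>) = {$}.

<S> -> ε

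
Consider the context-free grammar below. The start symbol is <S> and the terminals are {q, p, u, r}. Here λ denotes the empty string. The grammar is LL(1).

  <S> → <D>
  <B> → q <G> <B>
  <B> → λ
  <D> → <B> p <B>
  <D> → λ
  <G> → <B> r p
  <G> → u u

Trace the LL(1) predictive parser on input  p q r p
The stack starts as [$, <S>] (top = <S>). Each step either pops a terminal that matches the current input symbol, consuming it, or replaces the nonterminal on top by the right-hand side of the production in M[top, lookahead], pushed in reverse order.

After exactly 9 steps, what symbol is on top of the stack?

p

     Stack          Input      Action
  1  $ <S>          p q r p $  expand <S> → <D>
  2  $ <D>          p q r p $  expand <D> → <B> p <B>
  3  $ <B> p <B>    p q r p $  expand <B> → λ
  4  $ <B> p        p q r p $  match p
  5  $ <B>          q r p $    expand <B> → q <G> <B>
  6  $ <B> <G> q    q r p $    match q
  7  $ <B> <G>      r p $      expand <G> → <B> r p
  8  $ <B> p r <B>  r p $      expand <B> → λ
  9  $ <B> p r      r p $      match r
Stack after step 9: $ <B> p (top = p).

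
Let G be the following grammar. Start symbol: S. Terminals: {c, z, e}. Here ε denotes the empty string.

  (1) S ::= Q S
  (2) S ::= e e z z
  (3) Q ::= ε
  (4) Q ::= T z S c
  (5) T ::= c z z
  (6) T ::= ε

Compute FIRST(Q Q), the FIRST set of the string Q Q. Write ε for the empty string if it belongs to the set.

{ε, c, z}

FIRST(T) = {ε, c}
FIRST(Q) = {ε, c, z}  (via T z S c)
FIRST(S) = {c, e, z}  (via Q S)
FIRST(Q Q): take FIRST of each symbol in turn, carrying on past any symbol whose FIRST contains ε; result {ε, c, z}.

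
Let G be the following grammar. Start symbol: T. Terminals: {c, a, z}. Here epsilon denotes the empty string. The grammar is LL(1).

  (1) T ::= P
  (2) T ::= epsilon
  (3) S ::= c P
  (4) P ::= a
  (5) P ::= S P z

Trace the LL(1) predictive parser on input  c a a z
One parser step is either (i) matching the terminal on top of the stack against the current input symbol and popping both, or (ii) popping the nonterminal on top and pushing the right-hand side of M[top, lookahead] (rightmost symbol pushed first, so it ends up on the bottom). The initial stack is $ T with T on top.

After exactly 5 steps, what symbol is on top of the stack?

step 1: stack=$ T  input=c a a z $  — expand T ::= P
step 2: stack=$ P  input=c a a z $  — expand P ::= S P z
step 3: stack=$ z P S  input=c a a z $  — expand S ::= c P
step 4: stack=$ z P P c  input=c a a z $  — match c
step 5: stack=$ z P P  input=a a z $  — expand P ::= a
Stack after step 5: $ z P a (top = a).

a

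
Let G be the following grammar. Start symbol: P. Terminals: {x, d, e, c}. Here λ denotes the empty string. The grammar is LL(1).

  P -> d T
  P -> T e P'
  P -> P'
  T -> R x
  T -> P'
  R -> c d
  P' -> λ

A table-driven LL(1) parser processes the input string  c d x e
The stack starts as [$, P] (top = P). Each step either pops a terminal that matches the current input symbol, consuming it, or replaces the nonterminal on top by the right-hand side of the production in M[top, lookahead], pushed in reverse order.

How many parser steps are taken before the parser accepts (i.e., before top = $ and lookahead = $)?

8

     Stack         Input      Action
  1  $ P           c d x e $  expand P -> T e P'
  2  $ P' e T      c d x e $  expand T -> R x
  3  $ P' e x R    c d x e $  expand R -> c d
  4  $ P' e x d c  c d x e $  match c
  5  $ P' e x d    d x e $    match d
  6  $ P' e x      x e $      match x
  7  $ P' e        e $        match e
  8  $ P'          $          expand P' -> λ
Accept reached after 8 steps.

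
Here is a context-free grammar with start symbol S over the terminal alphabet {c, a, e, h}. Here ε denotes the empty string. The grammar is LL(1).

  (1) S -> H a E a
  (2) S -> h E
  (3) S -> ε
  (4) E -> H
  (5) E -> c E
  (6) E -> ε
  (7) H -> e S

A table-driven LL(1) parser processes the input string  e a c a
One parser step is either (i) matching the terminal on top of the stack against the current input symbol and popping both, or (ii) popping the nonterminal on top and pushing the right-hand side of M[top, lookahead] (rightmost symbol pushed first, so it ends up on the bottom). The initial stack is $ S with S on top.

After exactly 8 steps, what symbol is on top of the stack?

a

step 1: stack=$ S  input=e a c a $  — expand S -> H a E a
step 2: stack=$ a E a H  input=e a c a $  — expand H -> e S
step 3: stack=$ a E a S e  input=e a c a $  — match e
step 4: stack=$ a E a S  input=a c a $  — expand S -> ε
step 5: stack=$ a E a  input=a c a $  — match a
step 6: stack=$ a E  input=c a $  — expand E -> c E
step 7: stack=$ a E c  input=c a $  — match c
step 8: stack=$ a E  input=a $  — expand E -> ε
Stack after step 8: $ a (top = a).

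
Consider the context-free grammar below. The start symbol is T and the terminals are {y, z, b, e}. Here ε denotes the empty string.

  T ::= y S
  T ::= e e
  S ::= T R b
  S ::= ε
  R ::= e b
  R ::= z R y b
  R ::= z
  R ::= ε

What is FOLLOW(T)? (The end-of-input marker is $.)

FIRST(T) = {e, y}
FIRST(R) = {ε, e, z}
FIRST(S) = {ε, e, y}  (via T R b)
FOLLOW(T) includes $ since T is the start symbol.
FOLLOW(T): in S::=T R b, T is followed by R b with FIRST {b, e, z}. Thus FOLLOW(T) = {$, b, e, z}.
FOLLOW(S): in T::=y S, the suffix after S is empty, so FOLLOW(S) ⊇ FOLLOW(T) = {$, b, e, z}. Thus FOLLOW(S) = {$, b, e, z}.
FOLLOW(R): in S::=T R b, R is followed by b with FIRST {b}; in R::=z R y b, R is followed by y b with FIRST {y}. Thus FOLLOW(R) = {b, y}.

{$, b, e, z}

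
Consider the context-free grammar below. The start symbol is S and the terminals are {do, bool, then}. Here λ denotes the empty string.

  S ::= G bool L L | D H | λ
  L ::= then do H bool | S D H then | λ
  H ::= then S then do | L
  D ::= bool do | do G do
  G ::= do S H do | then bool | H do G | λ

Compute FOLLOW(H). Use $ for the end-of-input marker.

FIRST(D) = {bool, do}
FIRST(S) = {λ, bool, do, then}  (via G bool L L, D H)
FIRST(L) = {λ, bool, do, then}  (via S D H then)
FIRST(H) = {λ, bool, do, then}  (via L)
FIRST(G) = {λ, bool, do, then}  (via H do G)
FOLLOW(S) includes $ since S is the start symbol.
FOLLOW(S): in L::=S D H then, S is followed by D H then with FIRST {bool, do}; in H::=then S then do, S is followed by then do with FIRST {then}; in G::=do S H do, S is followed by H do with FIRST {bool, do, then}. Thus FOLLOW(S) = {$, bool, do, then}.
FOLLOW(H): in S::=D H, the suffix after H is empty, so FOLLOW(H) ⊇ FOLLOW(S) = {$, bool, do, then}; in L::=then do H bool, H is followed by bool with FIRST {bool}; in L::=S D H then, H is followed by then with FIRST {then}; in G::=do S H do, H is followed by do with FIRST {do}; in G::=H do G, H is followed by do G with FIRST {do}. Thus FOLLOW(H) = {$, bool, do, then}.
FOLLOW(L): in S::=G bool L L (occurrence 1), L is followed by L with FIRST {λ, bool, do, then}; in S::=G bool L L (occurrence 1), the suffix after L is nullable, so FOLLOW(L) ⊇ FOLLOW(S) = {$, bool, do, then}; in S::=G bool L L (occurrence 2), the suffix after L is empty, so FOLLOW(L) ⊇ FOLLOW(S) = {$, bool, do, then}; in H::=L, the suffix after L is empty, so FOLLOW(L) ⊇ FOLLOW(H) = {$, bool, do, then}. Thus FOLLOW(L) = {$, bool, do, then}.
FOLLOW(D): in S::=D H, D is followed by H with FIRST {λ, bool, do, then}; in S::=D H, the suffix after D is nullable, so FOLLOW(D) ⊇ FOLLOW(S) = {$, bool, do, then}; in L::=S D H then, D is followed by H then with FIRST {bool, do, then}. Thus FOLLOW(D) = {$, bool, do, then}.
FOLLOW(G): in S::=G bool L L, G is followed by bool L L with FIRST {bool}; in D::=do G do, G is followed by do with FIRST {do}; in G::=H do G, the suffix after G is empty (adds nothing new). Thus FOLLOW(G) = {bool, do}.

{$, bool, do, then}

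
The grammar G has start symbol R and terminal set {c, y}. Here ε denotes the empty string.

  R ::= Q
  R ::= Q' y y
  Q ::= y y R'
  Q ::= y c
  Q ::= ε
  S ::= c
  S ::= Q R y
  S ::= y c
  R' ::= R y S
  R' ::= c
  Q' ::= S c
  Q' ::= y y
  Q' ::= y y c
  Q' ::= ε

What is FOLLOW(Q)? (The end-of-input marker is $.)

{$, c, y}

FIRST(Q): from Q::=y y R' we get {y}; from Q::=y c we get {y}; from Q::=ε we get {ε}. So FIRST(Q) = {ε, y}.
FIRST(R): from R::=Q we get {ε, y}; from R::=Q' y y we get {c, y}. So FIRST(R) = {ε, c, y}.
FIRST(S): from S::=c we get {c}; from S::=Q R y we get {c, y}; from S::=y c we get {y}. So FIRST(S) = {c, y}.
FIRST(R'): from R'::=R y S we get {c, y}; from R'::=c we get {c}. So FIRST(R') = {c, y}.
FIRST(Q'): from Q'::=S c we get {c, y}; from Q'::=y y we get {y}; from Q'::=y y c we get {y}; from Q'::=ε we get {ε}. So FIRST(Q') = {ε, c, y}.
FOLLOW(R) includes $ since R is the start symbol.
FOLLOW(R): in S::=Q R y, R is followed by y with FIRST {y}; in R'::=R y S, R is followed by y S with FIRST {y}. Thus FOLLOW(R) = {$, y}.
FOLLOW(Q): in R::=Q, the suffix after Q is empty, so FOLLOW(Q) ⊇ FOLLOW(R) = {$, y}; in S::=Q R y, Q is followed by R y with FIRST {c, y}. Thus FOLLOW(Q) = {$, c, y}.
FOLLOW(R'): in Q::=y y R', the suffix after R' is empty, so FOLLOW(R') ⊇ FOLLOW(Q) = {$, c, y}. Thus FOLLOW(R') = {$, c, y}.
FOLLOW(S): in R'::=R y S, the suffix after S is empty, so FOLLOW(S) ⊇ FOLLOW(R') = {$, c, y}; in Q'::=S c, S is followed by c with FIRST {c}. Thus FOLLOW(S) = {$, c, y}.
FOLLOW(Q'): in R::=Q' y y, Q' is followed by y y with FIRST {y}. Thus FOLLOW(Q') = {y}.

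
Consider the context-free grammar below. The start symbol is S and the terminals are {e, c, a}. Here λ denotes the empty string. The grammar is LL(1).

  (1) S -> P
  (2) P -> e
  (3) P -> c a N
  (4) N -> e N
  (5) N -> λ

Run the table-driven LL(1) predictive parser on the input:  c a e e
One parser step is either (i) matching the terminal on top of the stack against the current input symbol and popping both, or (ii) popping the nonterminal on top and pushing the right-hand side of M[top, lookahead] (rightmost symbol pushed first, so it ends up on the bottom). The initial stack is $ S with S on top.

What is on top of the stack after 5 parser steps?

     Stack    Input      Action
  1  $ S      c a e e $  expand S -> P
  2  $ P      c a e e $  expand P -> c a N
  3  $ N a c  c a e e $  match c
  4  $ N a    a e e $    match a
  5  $ N      e e $      expand N -> e N
Stack after step 5: $ N e (top = e).

e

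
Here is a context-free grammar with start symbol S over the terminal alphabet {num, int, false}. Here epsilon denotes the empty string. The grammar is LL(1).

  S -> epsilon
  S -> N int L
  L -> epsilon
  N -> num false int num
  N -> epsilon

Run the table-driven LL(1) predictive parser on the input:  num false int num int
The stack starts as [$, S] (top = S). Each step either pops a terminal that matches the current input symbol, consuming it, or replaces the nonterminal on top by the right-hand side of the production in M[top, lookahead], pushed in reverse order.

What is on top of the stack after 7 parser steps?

L

step 1: stack=$ S  input=num false int num int $  — expand S -> N int L
step 2: stack=$ L int N  input=num false int num int $  — expand N -> num false int num
step 3: stack=$ L int num int false num  input=num false int num int $  — match num
step 4: stack=$ L int num int false  input=false int num int $  — match false
step 5: stack=$ L int num int  input=int num int $  — match int
step 6: stack=$ L int num  input=num int $  — match num
step 7: stack=$ L int  input=int $  — match int
Stack after step 7: $ L (top = L).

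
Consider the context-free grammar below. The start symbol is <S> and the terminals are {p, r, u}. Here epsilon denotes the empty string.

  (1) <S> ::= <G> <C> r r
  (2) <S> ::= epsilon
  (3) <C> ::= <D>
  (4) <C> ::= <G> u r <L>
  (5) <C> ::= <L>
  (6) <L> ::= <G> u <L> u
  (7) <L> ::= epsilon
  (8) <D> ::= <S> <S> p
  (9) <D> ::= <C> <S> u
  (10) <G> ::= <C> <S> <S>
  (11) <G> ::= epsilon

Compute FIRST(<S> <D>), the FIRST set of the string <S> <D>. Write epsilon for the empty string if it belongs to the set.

{p, r, u}

FIRST(<S>) = {epsilon, p, r, u}  (via <G> <C> r r)
FIRST(<C>) = {epsilon, p, r, u}  (via <D>, <G> u r <L>, <L>)
FIRST(<D>) = {p, r, u}  (via <S> <S> p, <C> <S> u)
FIRST(<G>) = {epsilon, p, r, u}  (via <C> <S> <S>)
FIRST(<L>) = {epsilon, p, r, u}  (via <G> u <L> u)
FIRST(<S> <D>): take FIRST of each symbol in turn, carrying on past any symbol whose FIRST contains epsilon; result {p, r, u}.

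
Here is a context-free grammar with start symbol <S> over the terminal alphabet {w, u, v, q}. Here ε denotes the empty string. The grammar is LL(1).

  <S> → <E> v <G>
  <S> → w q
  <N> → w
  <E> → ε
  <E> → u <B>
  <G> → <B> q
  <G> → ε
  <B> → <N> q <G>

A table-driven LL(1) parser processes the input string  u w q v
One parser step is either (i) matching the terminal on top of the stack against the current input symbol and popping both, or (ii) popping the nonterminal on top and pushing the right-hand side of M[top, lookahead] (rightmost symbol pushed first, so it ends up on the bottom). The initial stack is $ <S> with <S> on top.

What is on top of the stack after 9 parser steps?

<G>

step 1: stack=$ <S>  input=u w q v $  — expand <S> → <E> v <G>
step 2: stack=$ <G> v <E>  input=u w q v $  — expand <E> → u <B>
step 3: stack=$ <G> v <B> u  input=u w q v $  — match u
step 4: stack=$ <G> v <B>  input=w q v $  — expand <B> → <N> q <G>
step 5: stack=$ <G> v <G> q <N>  input=w q v $  — expand <N> → w
step 6: stack=$ <G> v <G> q w  input=w q v $  — match w
step 7: stack=$ <G> v <G> q  input=q v $  — match q
step 8: stack=$ <G> v <G>  input=v $  — expand <G> → ε
step 9: stack=$ <G> v  input=v $  — match v
Stack after step 9: $ <G> (top = <G>).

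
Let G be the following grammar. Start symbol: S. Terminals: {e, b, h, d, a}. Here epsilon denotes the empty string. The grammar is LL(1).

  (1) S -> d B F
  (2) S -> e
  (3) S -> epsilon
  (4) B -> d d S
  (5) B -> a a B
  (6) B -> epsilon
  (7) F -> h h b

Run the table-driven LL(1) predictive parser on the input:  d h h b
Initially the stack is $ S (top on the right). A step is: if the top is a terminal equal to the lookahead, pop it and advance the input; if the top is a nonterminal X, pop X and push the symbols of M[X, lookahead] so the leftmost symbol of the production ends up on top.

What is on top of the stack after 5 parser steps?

h

step 1: stack=$ S  input=d h h b $  — expand S -> d B F
step 2: stack=$ F B d  input=d h h b $  — match d
step 3: stack=$ F B  input=h h b $  — expand B -> epsilon
step 4: stack=$ F  input=h h b $  — expand F -> h h b
step 5: stack=$ b h h  input=h h b $  — match h
Stack after step 5: $ b h (top = h).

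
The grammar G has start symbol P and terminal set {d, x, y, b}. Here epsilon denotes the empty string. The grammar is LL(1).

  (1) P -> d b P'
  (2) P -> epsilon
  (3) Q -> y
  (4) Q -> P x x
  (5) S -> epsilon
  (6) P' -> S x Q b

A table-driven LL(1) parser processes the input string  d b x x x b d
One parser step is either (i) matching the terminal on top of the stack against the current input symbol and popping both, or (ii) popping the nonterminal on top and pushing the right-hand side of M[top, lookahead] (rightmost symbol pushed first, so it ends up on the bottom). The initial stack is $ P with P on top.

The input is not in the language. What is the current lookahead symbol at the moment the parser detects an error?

step 1: stack=$ P  input=d b x x x b d $  — expand P -> d b P'
step 2: stack=$ P' b d  input=d b x x x b d $  — match d
step 3: stack=$ P' b  input=b x x x b d $  — match b
step 4: stack=$ P'  input=x x x b d $  — expand P' -> S x Q b
step 5: stack=$ b Q x S  input=x x x b d $  — expand S -> epsilon
step 6: stack=$ b Q x  input=x x x b d $  — match x
step 7: stack=$ b Q  input=x x b d $  — expand Q -> P x x
step 8: stack=$ b x x P  input=x x b d $  — expand P -> epsilon
step 9: stack=$ b x x  input=x x b d $  — match x
step 10: stack=$ b x  input=x b d $  — match x
step 11: stack=$ b  input=b d $  — match b
step 12: stack=$  input=d $  — error: stack empty but input remains

d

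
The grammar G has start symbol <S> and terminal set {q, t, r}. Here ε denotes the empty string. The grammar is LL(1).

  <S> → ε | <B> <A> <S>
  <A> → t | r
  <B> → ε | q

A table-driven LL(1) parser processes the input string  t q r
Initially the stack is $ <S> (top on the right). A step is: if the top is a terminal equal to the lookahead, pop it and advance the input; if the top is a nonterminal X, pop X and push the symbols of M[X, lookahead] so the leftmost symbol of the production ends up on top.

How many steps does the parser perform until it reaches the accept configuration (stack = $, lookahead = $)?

10

      Stack          Input    Action
   1  $ <S>          t q r $  expand <S> → <B> <A> <S>
   2  $ <S> <A> <B>  t q r $  expand <B> → ε
   3  $ <S> <A>      t q r $  expand <A> → t
   4  $ <S> t        t q r $  match t
   5  $ <S>          q r $    expand <S> → <B> <A> <S>
   6  $ <S> <A> <B>  q r $    expand <B> → q
   7  $ <S> <A> q    q r $    match q
   8  $ <S> <A>      r $      expand <A> → r
   9  $ <S> r        r $      match r
  10  $ <S>          $        expand <S> → ε
Accept reached after 10 steps.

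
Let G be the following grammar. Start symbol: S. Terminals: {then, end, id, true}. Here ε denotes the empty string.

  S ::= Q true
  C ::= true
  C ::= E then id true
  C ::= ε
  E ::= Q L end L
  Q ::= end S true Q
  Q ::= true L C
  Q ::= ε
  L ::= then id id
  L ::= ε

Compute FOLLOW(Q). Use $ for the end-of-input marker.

{end, then, true}

FIRST(Q) = {ε, end, true}
FIRST(L) = {ε, then}
FIRST(S) = {end, true}  (via Q true)
FIRST(E) = {end, then, true}  (via Q L end L)
FIRST(C) = {ε, end, then, true}  (via E then id true)
FOLLOW(S) includes $ since S is the start symbol.
FOLLOW(S): in Q::=end S true Q, S is followed by true Q with FIRST {true}. Thus FOLLOW(S) = {$, true}.
FOLLOW(E): in C::=E then id true, E is followed by then id true with FIRST {then}. Thus FOLLOW(E) = {then}.
FOLLOW(Q): in S::=Q true, Q is followed by true with FIRST {true}; in E::=Q L end L, Q is followed by L end L with FIRST {end, then}; in Q::=end S true Q, the suffix after Q is empty (adds nothing new). Thus FOLLOW(Q) = {end, then, true}.
FOLLOW(C): in Q::=true L C, the suffix after C is empty, so FOLLOW(C) ⊇ FOLLOW(Q) = {end, then, true}. Thus FOLLOW(C) = {end, then, true}.
FOLLOW(L): in E::=Q L end L (occurrence 1), L is followed by end L with FIRST {end}; in E::=Q L end L (occurrence 2), the suffix after L is empty, so FOLLOW(L) ⊇ FOLLOW(E) = {then}; in Q::=true L C, L is followed by C with FIRST {ε, end, then, true}; in Q::=true L C, the suffix after L is nullable, so FOLLOW(L) ⊇ FOLLOW(Q) = {end, then, true}. Thus FOLLOW(L) = {end, then, true}.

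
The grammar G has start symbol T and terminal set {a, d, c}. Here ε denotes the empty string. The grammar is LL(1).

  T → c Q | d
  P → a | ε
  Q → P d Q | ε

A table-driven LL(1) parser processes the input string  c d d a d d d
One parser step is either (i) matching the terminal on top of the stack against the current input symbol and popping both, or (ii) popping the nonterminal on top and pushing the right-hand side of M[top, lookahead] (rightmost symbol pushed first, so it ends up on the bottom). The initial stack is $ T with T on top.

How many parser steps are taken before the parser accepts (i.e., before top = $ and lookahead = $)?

19

      Stack    Input            Action
   1  $ T      c d d a d d d $  expand T → c Q
   2  $ Q c    c d d a d d d $  match c
   3  $ Q      d d a d d d $    expand Q → P d Q
   4  $ Q d P  d d a d d d $    expand P → ε
   5  $ Q d    d d a d d d $    match d
   6  $ Q      d a d d d $      expand Q → P d Q
   7  $ Q d P  d a d d d $      expand P → ε
   8  $ Q d    d a d d d $      match d
   9  $ Q      a d d d $        expand Q → P d Q
  10  $ Q d P  a d d d $        expand P → a
  11  $ Q d a  a d d d $        match a
  12  $ Q d    d d d $          match d
  13  $ Q      d d $            expand Q → P d Q
  14  $ Q d P  d d $            expand P → ε
  15  $ Q d    d d $            match d
  16  $ Q      d $              expand Q → P d Q
  17  $ Q d P  d $              expand P → ε
  18  $ Q d    d $              match d
  19  $ Q      $                expand Q → ε
Accept reached after 19 steps.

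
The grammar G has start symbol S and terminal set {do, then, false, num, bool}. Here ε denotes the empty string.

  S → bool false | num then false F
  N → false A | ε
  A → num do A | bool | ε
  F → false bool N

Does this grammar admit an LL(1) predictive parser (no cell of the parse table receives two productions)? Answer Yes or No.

FIRST(S) = {bool, num}
FIRST(N) = {ε, false}
FIRST(A) = {ε, bool, num}
FIRST(F) = {false}
FOLLOW(S) = {$}
FOLLOW(N) = {$}
FOLLOW(A) = {$}
FOLLOW(F) = {$}
Each cell of M receives at most one production.

Yes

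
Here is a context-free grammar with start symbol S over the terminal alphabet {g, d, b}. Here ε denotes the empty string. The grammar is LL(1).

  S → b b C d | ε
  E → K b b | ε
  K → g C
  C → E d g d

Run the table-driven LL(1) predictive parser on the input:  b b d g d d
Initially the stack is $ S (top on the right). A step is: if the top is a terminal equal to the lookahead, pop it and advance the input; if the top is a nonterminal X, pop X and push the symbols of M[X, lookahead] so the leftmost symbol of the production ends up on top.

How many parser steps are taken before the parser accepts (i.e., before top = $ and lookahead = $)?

9

     Stack        Input          Action
  1  $ S          b b d g d d $  expand S → b b C d
  2  $ d C b b    b b d g d d $  match b
  3  $ d C b      b d g d d $    match b
  4  $ d C        d g d d $      expand C → E d g d
  5  $ d d g d E  d g d d $      expand E → ε
  6  $ d d g d    d g d d $      match d
  7  $ d d g      g d d $        match g
  8  $ d d        d d $          match d
  9  $ d          d $            match d
Accept reached after 9 steps.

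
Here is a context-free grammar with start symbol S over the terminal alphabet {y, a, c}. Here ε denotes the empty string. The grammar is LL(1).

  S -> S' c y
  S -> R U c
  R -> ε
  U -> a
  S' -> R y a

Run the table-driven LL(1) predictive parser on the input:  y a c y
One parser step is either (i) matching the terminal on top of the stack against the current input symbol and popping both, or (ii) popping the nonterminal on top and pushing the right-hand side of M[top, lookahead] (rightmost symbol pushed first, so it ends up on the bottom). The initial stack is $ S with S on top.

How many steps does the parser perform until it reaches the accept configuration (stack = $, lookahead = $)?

     Stack        Input      Action
  1  $ S          y a c y $  expand S -> S' c y
  2  $ y c S'     y a c y $  expand S' -> R y a
  3  $ y c a y R  y a c y $  expand R -> ε
  4  $ y c a y    y a c y $  match y
  5  $ y c a      a c y $    match a
  6  $ y c        c y $      match c
  7  $ y          y $        match y
Accept reached after 7 steps.

7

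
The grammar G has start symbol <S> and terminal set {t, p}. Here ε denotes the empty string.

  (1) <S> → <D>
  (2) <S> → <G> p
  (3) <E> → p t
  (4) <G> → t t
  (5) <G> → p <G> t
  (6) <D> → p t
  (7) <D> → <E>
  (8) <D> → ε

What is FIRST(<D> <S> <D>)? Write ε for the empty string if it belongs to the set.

FIRST(<E>) = {p}
FIRST(<G>) = {p, t}
FIRST(<D>) = {ε, p}  (via <E>)
FIRST(<S>) = {ε, p, t}  (via <D>, <G> p)
FIRST(<D> <S> <D>): take FIRST of each symbol in turn, carrying on past any symbol whose FIRST contains ε; result {ε, p, t}.

{ε, p, t}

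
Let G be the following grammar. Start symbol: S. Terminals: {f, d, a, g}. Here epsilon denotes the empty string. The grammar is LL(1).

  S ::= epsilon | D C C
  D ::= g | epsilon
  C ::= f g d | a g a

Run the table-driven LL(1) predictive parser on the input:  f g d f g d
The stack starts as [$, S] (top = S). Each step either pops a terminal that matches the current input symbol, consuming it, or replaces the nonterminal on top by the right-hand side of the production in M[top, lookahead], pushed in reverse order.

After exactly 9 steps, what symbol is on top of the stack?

d

step 1: stack=$ S  input=f g d f g d $  — expand S ::= D C C
step 2: stack=$ C C D  input=f g d f g d $  — expand D ::= epsilon
step 3: stack=$ C C  input=f g d f g d $  — expand C ::= f g d
step 4: stack=$ C d g f  input=f g d f g d $  — match f
step 5: stack=$ C d g  input=g d f g d $  — match g
step 6: stack=$ C d  input=d f g d $  — match d
step 7: stack=$ C  input=f g d $  — expand C ::= f g d
step 8: stack=$ d g f  input=f g d $  — match f
step 9: stack=$ d g  input=g d $  — match g
Stack after step 9: $ d (top = d).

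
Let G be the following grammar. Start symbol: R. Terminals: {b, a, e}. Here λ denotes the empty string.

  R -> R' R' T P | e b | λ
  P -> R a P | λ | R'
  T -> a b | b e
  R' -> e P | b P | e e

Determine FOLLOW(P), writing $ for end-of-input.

FIRST(T) = {a, b}
FIRST(R') = {b, e}
FIRST(R) = {λ, b, e}  (via R' R' T P)
FIRST(P) = {λ, a, b, e}  (via R a P, R')
FOLLOW(R) includes $ since R is the start symbol.
FOLLOW(R): in P->R a P, R is followed by a P with FIRST {a}. Thus FOLLOW(R) = {$, a}.
FOLLOW(T): in R->R' R' T P, T is followed by P with FIRST {λ, a, b, e}; in R->R' R' T P, the suffix after T is nullable, so FOLLOW(T) ⊇ FOLLOW(R) = {$, a}. Thus FOLLOW(T) = {$, a, b, e}.
FOLLOW(P): in R->R' R' T P, the suffix after P is empty, so FOLLOW(P) ⊇ FOLLOW(R) = {$, a}; in P->R a P, the suffix after P is empty (adds nothing new); in R'->e P, the suffix after P is empty, so FOLLOW(P) ⊇ FOLLOW(R') = {$, a, b, e}; in R'->b P, the suffix after P is empty, so FOLLOW(P) ⊇ FOLLOW(R') = {$, a, b, e}. Thus FOLLOW(P) = {$, a, b, e}.
FOLLOW(R'): in R->R' R' T P (occurrence 1), R' is followed by R' T P with FIRST {b, e}; in R->R' R' T P (occurrence 2), R' is followed by T P with FIRST {a, b}; in P->R', the suffix after R' is empty, so FOLLOW(R') ⊇ FOLLOW(P) = {$, a, b, e}. Thus FOLLOW(R') = {$, a, b, e}.

{$, a, b, e}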